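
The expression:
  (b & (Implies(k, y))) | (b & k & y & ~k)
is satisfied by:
  {y: True, b: True, k: False}
  {b: True, k: False, y: False}
  {y: True, k: True, b: True}


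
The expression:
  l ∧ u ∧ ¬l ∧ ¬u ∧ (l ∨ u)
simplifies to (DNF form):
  False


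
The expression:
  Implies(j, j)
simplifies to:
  True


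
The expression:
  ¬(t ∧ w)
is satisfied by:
  {w: False, t: False}
  {t: True, w: False}
  {w: True, t: False}


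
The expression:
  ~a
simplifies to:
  ~a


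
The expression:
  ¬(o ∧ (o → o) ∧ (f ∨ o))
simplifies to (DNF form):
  ¬o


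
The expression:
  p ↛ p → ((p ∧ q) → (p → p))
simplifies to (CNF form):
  True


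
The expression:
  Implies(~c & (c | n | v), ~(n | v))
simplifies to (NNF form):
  c | (~n & ~v)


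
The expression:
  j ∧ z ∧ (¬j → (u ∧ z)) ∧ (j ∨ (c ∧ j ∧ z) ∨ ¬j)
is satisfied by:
  {z: True, j: True}


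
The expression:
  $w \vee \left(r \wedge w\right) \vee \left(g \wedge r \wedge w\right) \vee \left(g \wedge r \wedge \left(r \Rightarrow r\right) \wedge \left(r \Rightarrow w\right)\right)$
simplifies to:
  $w$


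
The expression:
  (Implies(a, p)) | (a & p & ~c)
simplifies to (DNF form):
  p | ~a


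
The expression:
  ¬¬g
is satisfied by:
  {g: True}


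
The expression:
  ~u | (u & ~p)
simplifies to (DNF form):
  ~p | ~u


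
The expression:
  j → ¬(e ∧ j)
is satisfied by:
  {e: False, j: False}
  {j: True, e: False}
  {e: True, j: False}


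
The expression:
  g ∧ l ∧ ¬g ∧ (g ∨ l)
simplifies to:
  False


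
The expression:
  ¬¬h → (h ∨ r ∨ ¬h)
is always true.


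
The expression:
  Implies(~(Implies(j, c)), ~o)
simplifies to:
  c | ~j | ~o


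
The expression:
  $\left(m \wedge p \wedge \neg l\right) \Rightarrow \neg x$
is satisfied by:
  {l: True, p: False, m: False, x: False}
  {l: False, p: False, m: False, x: False}
  {x: True, l: True, p: False, m: False}
  {x: True, l: False, p: False, m: False}
  {l: True, m: True, x: False, p: False}
  {m: True, x: False, p: False, l: False}
  {x: True, m: True, l: True, p: False}
  {x: True, m: True, l: False, p: False}
  {l: True, p: True, x: False, m: False}
  {p: True, x: False, m: False, l: False}
  {l: True, x: True, p: True, m: False}
  {x: True, p: True, l: False, m: False}
  {l: True, m: True, p: True, x: False}
  {m: True, p: True, x: False, l: False}
  {x: True, m: True, p: True, l: True}


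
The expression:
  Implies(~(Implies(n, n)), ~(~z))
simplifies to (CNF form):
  True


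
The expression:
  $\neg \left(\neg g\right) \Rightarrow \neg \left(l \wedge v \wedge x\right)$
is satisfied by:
  {l: False, v: False, x: False, g: False}
  {g: True, l: False, v: False, x: False}
  {x: True, l: False, v: False, g: False}
  {g: True, x: True, l: False, v: False}
  {v: True, g: False, l: False, x: False}
  {g: True, v: True, l: False, x: False}
  {x: True, v: True, g: False, l: False}
  {g: True, x: True, v: True, l: False}
  {l: True, x: False, v: False, g: False}
  {g: True, l: True, x: False, v: False}
  {x: True, l: True, g: False, v: False}
  {g: True, x: True, l: True, v: False}
  {v: True, l: True, x: False, g: False}
  {g: True, v: True, l: True, x: False}
  {x: True, v: True, l: True, g: False}


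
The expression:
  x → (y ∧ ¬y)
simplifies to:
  ¬x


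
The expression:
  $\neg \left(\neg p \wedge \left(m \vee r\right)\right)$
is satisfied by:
  {p: True, r: False, m: False}
  {p: True, m: True, r: False}
  {p: True, r: True, m: False}
  {p: True, m: True, r: True}
  {m: False, r: False, p: False}


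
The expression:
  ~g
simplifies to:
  ~g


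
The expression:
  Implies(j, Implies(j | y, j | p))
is always true.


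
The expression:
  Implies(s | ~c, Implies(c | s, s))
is always true.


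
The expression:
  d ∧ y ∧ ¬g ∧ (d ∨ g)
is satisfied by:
  {d: True, y: True, g: False}


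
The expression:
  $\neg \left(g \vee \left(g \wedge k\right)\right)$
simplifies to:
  $\neg g$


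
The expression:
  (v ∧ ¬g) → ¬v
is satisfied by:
  {g: True, v: False}
  {v: False, g: False}
  {v: True, g: True}


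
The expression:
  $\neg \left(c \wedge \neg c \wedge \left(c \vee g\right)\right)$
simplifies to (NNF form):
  $\text{True}$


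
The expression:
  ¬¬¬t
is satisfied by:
  {t: False}


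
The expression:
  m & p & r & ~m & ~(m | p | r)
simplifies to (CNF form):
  False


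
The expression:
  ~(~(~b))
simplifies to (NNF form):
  ~b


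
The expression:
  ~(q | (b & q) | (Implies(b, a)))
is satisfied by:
  {b: True, q: False, a: False}


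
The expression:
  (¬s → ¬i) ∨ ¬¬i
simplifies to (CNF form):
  True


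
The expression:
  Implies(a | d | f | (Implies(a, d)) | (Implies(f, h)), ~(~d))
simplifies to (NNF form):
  d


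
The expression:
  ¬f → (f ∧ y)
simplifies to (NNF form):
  f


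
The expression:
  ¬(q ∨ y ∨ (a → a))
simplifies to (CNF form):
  False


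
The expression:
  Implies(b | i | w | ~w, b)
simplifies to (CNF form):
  b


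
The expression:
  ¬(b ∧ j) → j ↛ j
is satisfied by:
  {j: True, b: True}


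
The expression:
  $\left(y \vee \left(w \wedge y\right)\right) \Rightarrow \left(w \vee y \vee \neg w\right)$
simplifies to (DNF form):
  $\text{True}$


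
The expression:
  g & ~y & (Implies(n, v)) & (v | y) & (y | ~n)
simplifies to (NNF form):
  g & v & ~n & ~y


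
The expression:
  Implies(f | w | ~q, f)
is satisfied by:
  {f: True, q: True, w: False}
  {f: True, q: False, w: False}
  {w: True, f: True, q: True}
  {w: True, f: True, q: False}
  {q: True, w: False, f: False}


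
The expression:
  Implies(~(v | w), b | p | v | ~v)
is always true.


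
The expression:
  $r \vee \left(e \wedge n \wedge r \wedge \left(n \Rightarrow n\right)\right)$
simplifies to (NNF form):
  $r$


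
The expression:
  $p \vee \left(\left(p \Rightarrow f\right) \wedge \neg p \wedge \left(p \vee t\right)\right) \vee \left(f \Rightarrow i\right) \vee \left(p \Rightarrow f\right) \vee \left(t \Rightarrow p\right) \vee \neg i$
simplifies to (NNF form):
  $\text{True}$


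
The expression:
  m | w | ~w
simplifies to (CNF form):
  True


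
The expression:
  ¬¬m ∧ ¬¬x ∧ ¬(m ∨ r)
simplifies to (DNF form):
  False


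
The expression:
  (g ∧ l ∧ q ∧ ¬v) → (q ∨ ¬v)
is always true.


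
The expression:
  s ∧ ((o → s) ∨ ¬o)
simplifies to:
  s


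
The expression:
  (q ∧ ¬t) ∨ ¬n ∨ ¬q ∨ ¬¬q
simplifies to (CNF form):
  True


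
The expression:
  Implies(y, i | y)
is always true.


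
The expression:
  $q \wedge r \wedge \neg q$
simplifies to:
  $\text{False}$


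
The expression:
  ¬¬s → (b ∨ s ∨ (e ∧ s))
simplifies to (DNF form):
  True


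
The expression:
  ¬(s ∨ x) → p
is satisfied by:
  {x: True, p: True, s: True}
  {x: True, p: True, s: False}
  {x: True, s: True, p: False}
  {x: True, s: False, p: False}
  {p: True, s: True, x: False}
  {p: True, s: False, x: False}
  {s: True, p: False, x: False}


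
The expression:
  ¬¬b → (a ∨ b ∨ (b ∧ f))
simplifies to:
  True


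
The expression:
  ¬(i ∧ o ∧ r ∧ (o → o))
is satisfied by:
  {o: False, i: False, r: False}
  {r: True, o: False, i: False}
  {i: True, o: False, r: False}
  {r: True, i: True, o: False}
  {o: True, r: False, i: False}
  {r: True, o: True, i: False}
  {i: True, o: True, r: False}


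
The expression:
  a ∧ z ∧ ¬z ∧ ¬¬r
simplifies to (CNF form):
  False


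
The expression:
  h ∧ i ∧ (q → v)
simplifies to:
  h ∧ i ∧ (v ∨ ¬q)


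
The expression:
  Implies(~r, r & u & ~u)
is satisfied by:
  {r: True}


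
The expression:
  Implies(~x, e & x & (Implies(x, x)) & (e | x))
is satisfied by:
  {x: True}


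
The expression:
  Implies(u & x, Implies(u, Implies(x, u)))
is always true.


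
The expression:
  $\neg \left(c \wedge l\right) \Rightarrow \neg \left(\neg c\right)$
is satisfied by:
  {c: True}


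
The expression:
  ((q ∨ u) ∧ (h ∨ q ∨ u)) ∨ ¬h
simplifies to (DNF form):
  q ∨ u ∨ ¬h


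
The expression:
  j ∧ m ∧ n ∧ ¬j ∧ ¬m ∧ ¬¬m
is never true.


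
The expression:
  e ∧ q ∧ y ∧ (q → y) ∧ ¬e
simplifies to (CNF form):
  False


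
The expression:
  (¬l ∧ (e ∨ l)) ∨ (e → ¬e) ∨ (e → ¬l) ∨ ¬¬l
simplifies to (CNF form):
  True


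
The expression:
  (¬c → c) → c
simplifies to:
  True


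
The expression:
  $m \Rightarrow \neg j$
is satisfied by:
  {m: False, j: False}
  {j: True, m: False}
  {m: True, j: False}


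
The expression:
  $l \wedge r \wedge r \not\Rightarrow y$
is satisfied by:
  {r: True, l: True, y: False}


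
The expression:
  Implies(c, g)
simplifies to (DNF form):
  g | ~c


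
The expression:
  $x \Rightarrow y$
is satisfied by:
  {y: True, x: False}
  {x: False, y: False}
  {x: True, y: True}


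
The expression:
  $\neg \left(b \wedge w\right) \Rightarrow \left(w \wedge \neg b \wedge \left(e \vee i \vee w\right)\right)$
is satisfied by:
  {w: True}


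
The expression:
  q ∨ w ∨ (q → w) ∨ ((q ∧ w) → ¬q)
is always true.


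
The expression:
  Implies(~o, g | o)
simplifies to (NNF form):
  g | o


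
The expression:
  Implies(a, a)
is always true.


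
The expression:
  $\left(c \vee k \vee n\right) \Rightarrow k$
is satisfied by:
  {k: True, c: False, n: False}
  {n: True, k: True, c: False}
  {k: True, c: True, n: False}
  {n: True, k: True, c: True}
  {n: False, c: False, k: False}


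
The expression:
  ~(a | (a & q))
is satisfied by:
  {a: False}


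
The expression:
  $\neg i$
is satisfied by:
  {i: False}


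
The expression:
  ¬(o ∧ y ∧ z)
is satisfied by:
  {o: False, z: False, y: False}
  {y: True, o: False, z: False}
  {z: True, o: False, y: False}
  {y: True, z: True, o: False}
  {o: True, y: False, z: False}
  {y: True, o: True, z: False}
  {z: True, o: True, y: False}


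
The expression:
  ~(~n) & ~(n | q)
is never true.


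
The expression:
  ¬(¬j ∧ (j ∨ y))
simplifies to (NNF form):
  j ∨ ¬y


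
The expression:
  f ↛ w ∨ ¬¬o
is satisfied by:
  {o: True, f: True, w: False}
  {o: True, f: False, w: False}
  {o: True, w: True, f: True}
  {o: True, w: True, f: False}
  {f: True, w: False, o: False}


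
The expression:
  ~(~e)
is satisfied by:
  {e: True}


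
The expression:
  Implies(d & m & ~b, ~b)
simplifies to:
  True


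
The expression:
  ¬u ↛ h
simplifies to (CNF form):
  h ∨ ¬u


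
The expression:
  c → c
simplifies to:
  True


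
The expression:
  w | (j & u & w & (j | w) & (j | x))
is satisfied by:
  {w: True}


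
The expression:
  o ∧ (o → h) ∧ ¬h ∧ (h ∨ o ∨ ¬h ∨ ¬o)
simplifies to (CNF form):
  False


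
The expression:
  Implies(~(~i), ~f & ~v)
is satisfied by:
  {v: False, i: False, f: False}
  {f: True, v: False, i: False}
  {v: True, f: False, i: False}
  {f: True, v: True, i: False}
  {i: True, f: False, v: False}


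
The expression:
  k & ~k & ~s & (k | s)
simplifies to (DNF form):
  False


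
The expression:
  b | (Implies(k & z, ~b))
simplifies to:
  True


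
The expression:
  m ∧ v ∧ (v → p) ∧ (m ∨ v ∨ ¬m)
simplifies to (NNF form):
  m ∧ p ∧ v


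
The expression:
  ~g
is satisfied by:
  {g: False}


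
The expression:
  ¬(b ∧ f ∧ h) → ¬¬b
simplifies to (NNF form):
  b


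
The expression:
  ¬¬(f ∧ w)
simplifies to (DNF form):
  f ∧ w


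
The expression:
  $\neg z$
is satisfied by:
  {z: False}


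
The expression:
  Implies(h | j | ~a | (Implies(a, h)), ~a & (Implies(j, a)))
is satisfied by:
  {h: False, j: False, a: False}
  {a: True, h: False, j: False}
  {h: True, a: False, j: False}


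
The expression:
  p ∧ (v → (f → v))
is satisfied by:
  {p: True}


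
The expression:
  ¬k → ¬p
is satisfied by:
  {k: True, p: False}
  {p: False, k: False}
  {p: True, k: True}


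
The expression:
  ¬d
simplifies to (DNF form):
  ¬d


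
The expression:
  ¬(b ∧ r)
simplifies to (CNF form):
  ¬b ∨ ¬r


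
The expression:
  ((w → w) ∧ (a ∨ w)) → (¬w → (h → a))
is always true.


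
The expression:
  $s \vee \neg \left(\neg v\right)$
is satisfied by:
  {v: True, s: True}
  {v: True, s: False}
  {s: True, v: False}


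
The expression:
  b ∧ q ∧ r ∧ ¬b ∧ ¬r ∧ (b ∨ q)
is never true.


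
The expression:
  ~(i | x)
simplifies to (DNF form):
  ~i & ~x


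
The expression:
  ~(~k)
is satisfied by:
  {k: True}


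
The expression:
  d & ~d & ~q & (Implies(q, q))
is never true.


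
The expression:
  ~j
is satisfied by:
  {j: False}


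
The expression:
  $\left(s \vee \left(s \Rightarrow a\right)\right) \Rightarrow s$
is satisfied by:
  {s: True}


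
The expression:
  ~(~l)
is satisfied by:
  {l: True}


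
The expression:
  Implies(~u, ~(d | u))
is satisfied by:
  {u: True, d: False}
  {d: False, u: False}
  {d: True, u: True}


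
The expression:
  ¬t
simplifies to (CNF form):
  ¬t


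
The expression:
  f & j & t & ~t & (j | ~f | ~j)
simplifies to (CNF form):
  False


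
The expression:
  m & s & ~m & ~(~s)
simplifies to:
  False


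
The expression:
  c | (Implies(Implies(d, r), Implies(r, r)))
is always true.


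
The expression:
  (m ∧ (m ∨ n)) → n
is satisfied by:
  {n: True, m: False}
  {m: False, n: False}
  {m: True, n: True}


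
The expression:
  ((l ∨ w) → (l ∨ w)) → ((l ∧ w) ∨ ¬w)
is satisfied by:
  {l: True, w: False}
  {w: False, l: False}
  {w: True, l: True}


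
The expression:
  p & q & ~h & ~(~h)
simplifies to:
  False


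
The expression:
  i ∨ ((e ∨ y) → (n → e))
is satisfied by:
  {i: True, e: True, n: False, y: False}
  {i: True, e: False, n: False, y: False}
  {e: True, i: False, n: False, y: False}
  {i: False, e: False, n: False, y: False}
  {i: True, y: True, e: True, n: False}
  {i: True, y: True, e: False, n: False}
  {y: True, e: True, i: False, n: False}
  {y: True, i: False, e: False, n: False}
  {i: True, n: True, e: True, y: False}
  {i: True, n: True, e: False, y: False}
  {n: True, e: True, i: False, y: False}
  {n: True, i: False, e: False, y: False}
  {y: True, n: True, i: True, e: True}
  {y: True, n: True, i: True, e: False}
  {y: True, n: True, e: True, i: False}


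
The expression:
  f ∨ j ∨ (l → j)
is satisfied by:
  {j: True, f: True, l: False}
  {j: True, l: False, f: False}
  {f: True, l: False, j: False}
  {f: False, l: False, j: False}
  {j: True, f: True, l: True}
  {j: True, l: True, f: False}
  {f: True, l: True, j: False}


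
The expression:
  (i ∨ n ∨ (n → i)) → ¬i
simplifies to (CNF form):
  ¬i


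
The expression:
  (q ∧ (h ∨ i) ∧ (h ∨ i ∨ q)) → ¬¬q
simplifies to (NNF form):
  True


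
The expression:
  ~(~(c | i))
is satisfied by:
  {i: True, c: True}
  {i: True, c: False}
  {c: True, i: False}


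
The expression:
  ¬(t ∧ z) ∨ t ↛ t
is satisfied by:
  {t: False, z: False}
  {z: True, t: False}
  {t: True, z: False}


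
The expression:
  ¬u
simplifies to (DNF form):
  ¬u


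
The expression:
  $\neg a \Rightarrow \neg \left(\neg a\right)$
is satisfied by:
  {a: True}


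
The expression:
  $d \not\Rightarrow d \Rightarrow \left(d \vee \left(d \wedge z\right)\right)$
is always true.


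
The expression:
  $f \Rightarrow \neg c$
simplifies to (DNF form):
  $\neg c \vee \neg f$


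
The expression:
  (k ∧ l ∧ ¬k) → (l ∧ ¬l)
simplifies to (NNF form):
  True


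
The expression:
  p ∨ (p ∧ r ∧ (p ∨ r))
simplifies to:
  p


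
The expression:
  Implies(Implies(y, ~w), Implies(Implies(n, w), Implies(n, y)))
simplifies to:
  y | ~n | ~w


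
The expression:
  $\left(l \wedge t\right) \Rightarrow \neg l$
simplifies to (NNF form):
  $\neg l \vee \neg t$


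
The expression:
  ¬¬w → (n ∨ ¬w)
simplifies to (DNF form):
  n ∨ ¬w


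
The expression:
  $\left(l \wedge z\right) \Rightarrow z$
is always true.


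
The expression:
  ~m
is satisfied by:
  {m: False}


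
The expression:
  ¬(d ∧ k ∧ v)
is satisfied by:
  {k: False, d: False, v: False}
  {v: True, k: False, d: False}
  {d: True, k: False, v: False}
  {v: True, d: True, k: False}
  {k: True, v: False, d: False}
  {v: True, k: True, d: False}
  {d: True, k: True, v: False}


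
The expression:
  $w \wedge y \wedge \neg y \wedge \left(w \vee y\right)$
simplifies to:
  $\text{False}$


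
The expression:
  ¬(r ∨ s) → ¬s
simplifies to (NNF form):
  True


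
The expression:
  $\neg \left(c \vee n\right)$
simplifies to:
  $\neg c \wedge \neg n$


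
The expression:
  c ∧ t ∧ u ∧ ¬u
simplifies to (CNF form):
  False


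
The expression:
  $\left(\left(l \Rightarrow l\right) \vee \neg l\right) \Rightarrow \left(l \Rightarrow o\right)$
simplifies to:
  $o \vee \neg l$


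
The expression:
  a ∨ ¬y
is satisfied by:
  {a: True, y: False}
  {y: False, a: False}
  {y: True, a: True}


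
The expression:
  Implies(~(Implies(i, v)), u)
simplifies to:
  u | v | ~i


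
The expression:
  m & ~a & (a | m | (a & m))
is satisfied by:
  {m: True, a: False}


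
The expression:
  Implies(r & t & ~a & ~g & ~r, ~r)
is always true.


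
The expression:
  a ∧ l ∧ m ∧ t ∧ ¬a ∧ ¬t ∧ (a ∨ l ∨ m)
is never true.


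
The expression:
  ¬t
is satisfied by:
  {t: False}


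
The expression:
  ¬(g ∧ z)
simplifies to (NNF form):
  ¬g ∨ ¬z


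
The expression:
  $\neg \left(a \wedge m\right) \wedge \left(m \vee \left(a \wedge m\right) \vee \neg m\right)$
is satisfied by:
  {m: False, a: False}
  {a: True, m: False}
  {m: True, a: False}


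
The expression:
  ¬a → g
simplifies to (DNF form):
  a ∨ g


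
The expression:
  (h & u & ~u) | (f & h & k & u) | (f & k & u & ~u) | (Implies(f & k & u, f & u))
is always true.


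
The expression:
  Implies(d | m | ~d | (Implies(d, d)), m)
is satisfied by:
  {m: True}


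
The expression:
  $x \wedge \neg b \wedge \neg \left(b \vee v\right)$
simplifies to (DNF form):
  $x \wedge \neg b \wedge \neg v$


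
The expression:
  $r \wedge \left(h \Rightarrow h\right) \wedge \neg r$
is never true.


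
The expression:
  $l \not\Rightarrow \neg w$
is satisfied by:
  {w: True, l: True}


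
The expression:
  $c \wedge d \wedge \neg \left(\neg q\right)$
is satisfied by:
  {c: True, d: True, q: True}


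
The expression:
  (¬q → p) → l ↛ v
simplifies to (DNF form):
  (l ∧ ¬v) ∨ (¬p ∧ ¬q) ∨ (l ∧ ¬p ∧ ¬q) ∨ (l ∧ ¬p ∧ ¬v) ∨ (l ∧ ¬q ∧ ¬v) ∨ (¬p ∧ ¬q ∧ ¬v) ∨ (l ∧ ¬p ∧ ¬q ∧ ¬v)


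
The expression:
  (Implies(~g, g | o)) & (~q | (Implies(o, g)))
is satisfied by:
  {g: True, o: True, q: False}
  {g: True, o: False, q: False}
  {q: True, g: True, o: True}
  {q: True, g: True, o: False}
  {o: True, q: False, g: False}


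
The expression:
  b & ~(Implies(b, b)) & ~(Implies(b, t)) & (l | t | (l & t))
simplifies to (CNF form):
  False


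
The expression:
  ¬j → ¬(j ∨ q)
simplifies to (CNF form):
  j ∨ ¬q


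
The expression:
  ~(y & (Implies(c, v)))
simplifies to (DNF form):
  ~y | (c & ~v)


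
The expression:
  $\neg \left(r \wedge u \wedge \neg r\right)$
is always true.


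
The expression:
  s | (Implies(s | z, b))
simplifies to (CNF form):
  b | s | ~z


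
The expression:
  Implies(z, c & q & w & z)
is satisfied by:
  {c: True, q: True, w: True, z: False}
  {c: True, q: True, w: False, z: False}
  {c: True, w: True, q: False, z: False}
  {c: True, w: False, q: False, z: False}
  {q: True, w: True, c: False, z: False}
  {q: True, w: False, c: False, z: False}
  {w: True, c: False, q: False, z: False}
  {w: False, c: False, q: False, z: False}
  {z: True, c: True, q: True, w: True}


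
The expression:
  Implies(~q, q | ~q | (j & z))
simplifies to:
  True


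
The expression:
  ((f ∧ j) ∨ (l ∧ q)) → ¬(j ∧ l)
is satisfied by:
  {q: False, l: False, j: False, f: False}
  {f: True, q: False, l: False, j: False}
  {q: True, f: False, l: False, j: False}
  {f: True, q: True, l: False, j: False}
  {j: True, f: False, q: False, l: False}
  {f: True, j: True, q: False, l: False}
  {j: True, q: True, f: False, l: False}
  {f: True, j: True, q: True, l: False}
  {l: True, j: False, q: False, f: False}
  {l: True, f: True, j: False, q: False}
  {l: True, q: True, j: False, f: False}
  {f: True, l: True, q: True, j: False}
  {l: True, j: True, f: False, q: False}


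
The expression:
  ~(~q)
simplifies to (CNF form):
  q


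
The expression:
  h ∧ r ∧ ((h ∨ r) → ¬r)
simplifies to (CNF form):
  False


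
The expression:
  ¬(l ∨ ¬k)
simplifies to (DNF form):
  k ∧ ¬l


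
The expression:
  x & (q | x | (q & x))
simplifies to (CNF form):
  x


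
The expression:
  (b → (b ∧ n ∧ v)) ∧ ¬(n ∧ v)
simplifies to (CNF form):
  ¬b ∧ (¬n ∨ ¬v)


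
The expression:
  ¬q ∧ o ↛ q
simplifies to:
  o ∧ ¬q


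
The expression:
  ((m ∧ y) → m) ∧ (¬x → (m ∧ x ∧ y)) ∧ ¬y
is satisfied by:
  {x: True, y: False}


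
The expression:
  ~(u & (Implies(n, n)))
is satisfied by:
  {u: False}


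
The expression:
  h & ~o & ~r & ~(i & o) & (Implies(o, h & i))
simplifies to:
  h & ~o & ~r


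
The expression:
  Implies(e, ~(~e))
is always true.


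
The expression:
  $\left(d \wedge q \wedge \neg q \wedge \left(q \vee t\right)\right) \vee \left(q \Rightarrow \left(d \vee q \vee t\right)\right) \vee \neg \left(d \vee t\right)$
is always true.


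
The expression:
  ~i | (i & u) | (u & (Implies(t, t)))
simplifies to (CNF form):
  u | ~i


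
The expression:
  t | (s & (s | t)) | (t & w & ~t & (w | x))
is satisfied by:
  {t: True, s: True}
  {t: True, s: False}
  {s: True, t: False}


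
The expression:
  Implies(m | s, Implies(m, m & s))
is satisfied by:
  {s: True, m: False}
  {m: False, s: False}
  {m: True, s: True}


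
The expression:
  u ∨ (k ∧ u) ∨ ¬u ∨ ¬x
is always true.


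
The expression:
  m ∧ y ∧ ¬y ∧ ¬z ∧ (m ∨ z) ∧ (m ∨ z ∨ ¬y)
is never true.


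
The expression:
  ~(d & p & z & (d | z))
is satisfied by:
  {p: False, z: False, d: False}
  {d: True, p: False, z: False}
  {z: True, p: False, d: False}
  {d: True, z: True, p: False}
  {p: True, d: False, z: False}
  {d: True, p: True, z: False}
  {z: True, p: True, d: False}


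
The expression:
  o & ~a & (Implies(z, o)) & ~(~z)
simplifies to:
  o & z & ~a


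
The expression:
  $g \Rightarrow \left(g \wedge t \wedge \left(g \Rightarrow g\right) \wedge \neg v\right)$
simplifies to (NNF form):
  $\left(t \wedge \neg v\right) \vee \neg g$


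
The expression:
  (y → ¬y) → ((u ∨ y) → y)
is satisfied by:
  {y: True, u: False}
  {u: False, y: False}
  {u: True, y: True}


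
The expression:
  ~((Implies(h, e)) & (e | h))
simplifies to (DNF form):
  ~e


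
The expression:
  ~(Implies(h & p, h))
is never true.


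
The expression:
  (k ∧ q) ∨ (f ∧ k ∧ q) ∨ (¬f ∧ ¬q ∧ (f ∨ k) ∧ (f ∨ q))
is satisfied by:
  {q: True, k: True}


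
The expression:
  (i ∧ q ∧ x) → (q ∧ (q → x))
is always true.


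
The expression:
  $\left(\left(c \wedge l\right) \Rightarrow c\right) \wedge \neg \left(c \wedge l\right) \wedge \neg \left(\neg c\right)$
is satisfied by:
  {c: True, l: False}


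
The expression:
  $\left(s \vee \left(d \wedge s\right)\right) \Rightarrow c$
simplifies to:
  $c \vee \neg s$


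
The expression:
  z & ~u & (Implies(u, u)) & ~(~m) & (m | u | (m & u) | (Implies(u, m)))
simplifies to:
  m & z & ~u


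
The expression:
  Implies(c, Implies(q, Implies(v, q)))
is always true.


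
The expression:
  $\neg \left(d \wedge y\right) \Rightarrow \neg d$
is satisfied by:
  {y: True, d: False}
  {d: False, y: False}
  {d: True, y: True}


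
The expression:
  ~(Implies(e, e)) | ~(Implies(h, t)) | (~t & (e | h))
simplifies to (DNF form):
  (e & ~t) | (h & ~t)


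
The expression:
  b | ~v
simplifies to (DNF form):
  b | ~v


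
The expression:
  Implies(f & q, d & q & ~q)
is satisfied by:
  {q: False, f: False}
  {f: True, q: False}
  {q: True, f: False}


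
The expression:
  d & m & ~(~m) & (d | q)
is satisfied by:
  {m: True, d: True}


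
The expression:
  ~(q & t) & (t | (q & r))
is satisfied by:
  {t: True, r: True, q: False}
  {t: True, r: False, q: False}
  {q: True, r: True, t: False}


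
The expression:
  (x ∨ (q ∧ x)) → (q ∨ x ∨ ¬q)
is always true.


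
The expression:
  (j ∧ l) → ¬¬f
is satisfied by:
  {f: True, l: False, j: False}
  {l: False, j: False, f: False}
  {j: True, f: True, l: False}
  {j: True, l: False, f: False}
  {f: True, l: True, j: False}
  {l: True, f: False, j: False}
  {j: True, l: True, f: True}


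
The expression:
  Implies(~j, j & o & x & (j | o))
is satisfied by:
  {j: True}


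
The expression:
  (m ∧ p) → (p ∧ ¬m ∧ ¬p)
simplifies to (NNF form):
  ¬m ∨ ¬p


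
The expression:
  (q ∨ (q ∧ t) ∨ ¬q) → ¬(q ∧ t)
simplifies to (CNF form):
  ¬q ∨ ¬t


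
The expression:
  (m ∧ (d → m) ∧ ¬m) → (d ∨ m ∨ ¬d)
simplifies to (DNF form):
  True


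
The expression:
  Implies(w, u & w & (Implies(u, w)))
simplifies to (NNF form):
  u | ~w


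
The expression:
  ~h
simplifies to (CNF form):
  ~h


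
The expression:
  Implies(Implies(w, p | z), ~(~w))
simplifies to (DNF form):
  w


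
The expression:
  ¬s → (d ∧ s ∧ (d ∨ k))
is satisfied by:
  {s: True}


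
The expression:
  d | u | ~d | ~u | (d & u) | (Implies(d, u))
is always true.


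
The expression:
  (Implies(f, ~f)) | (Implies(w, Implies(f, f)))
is always true.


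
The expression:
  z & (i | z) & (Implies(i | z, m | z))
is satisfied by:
  {z: True}


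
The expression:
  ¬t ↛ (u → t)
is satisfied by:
  {u: True, t: False}


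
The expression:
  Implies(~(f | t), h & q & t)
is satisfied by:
  {t: True, f: True}
  {t: True, f: False}
  {f: True, t: False}


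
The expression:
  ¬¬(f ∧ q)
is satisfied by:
  {f: True, q: True}


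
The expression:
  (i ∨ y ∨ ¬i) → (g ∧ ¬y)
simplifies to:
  g ∧ ¬y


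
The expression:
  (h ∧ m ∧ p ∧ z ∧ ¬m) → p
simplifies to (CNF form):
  True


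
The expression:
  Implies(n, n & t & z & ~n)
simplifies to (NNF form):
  ~n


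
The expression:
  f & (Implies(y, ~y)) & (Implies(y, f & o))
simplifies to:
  f & ~y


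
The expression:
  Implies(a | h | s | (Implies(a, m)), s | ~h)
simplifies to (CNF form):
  s | ~h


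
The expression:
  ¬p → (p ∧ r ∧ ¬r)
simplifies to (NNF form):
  p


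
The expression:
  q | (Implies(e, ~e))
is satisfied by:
  {q: True, e: False}
  {e: False, q: False}
  {e: True, q: True}


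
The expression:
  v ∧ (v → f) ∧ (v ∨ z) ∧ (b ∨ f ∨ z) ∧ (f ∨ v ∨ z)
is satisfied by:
  {f: True, v: True}


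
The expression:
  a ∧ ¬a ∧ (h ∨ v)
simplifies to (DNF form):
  False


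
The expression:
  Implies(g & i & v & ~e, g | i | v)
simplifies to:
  True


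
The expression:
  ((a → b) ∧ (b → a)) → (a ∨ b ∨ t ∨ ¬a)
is always true.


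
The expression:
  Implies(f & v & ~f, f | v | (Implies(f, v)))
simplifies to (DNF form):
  True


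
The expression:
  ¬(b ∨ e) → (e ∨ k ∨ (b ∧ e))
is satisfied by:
  {b: True, k: True, e: True}
  {b: True, k: True, e: False}
  {b: True, e: True, k: False}
  {b: True, e: False, k: False}
  {k: True, e: True, b: False}
  {k: True, e: False, b: False}
  {e: True, k: False, b: False}


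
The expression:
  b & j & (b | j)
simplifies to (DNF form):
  b & j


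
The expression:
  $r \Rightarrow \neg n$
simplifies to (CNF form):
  $\neg n \vee \neg r$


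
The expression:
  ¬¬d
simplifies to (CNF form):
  d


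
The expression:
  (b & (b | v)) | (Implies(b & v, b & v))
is always true.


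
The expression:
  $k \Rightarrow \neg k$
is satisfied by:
  {k: False}


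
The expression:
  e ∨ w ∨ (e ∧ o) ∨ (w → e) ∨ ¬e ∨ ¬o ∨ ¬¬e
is always true.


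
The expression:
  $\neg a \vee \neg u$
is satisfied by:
  {u: False, a: False}
  {a: True, u: False}
  {u: True, a: False}


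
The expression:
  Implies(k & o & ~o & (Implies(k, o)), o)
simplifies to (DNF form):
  True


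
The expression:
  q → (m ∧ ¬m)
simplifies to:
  ¬q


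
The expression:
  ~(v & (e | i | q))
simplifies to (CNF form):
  (~e | ~v) & (~i | ~v) & (~q | ~v)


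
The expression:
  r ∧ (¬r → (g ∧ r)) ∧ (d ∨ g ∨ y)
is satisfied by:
  {r: True, y: True, d: True, g: True}
  {r: True, y: True, d: True, g: False}
  {r: True, y: True, g: True, d: False}
  {r: True, y: True, g: False, d: False}
  {r: True, d: True, g: True, y: False}
  {r: True, d: True, g: False, y: False}
  {r: True, d: False, g: True, y: False}


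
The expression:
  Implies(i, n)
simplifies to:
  n | ~i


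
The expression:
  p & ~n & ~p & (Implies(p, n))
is never true.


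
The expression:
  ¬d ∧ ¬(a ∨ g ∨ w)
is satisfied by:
  {g: False, d: False, w: False, a: False}


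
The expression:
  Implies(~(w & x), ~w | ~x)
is always true.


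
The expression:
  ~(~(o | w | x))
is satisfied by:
  {x: True, o: True, w: True}
  {x: True, o: True, w: False}
  {x: True, w: True, o: False}
  {x: True, w: False, o: False}
  {o: True, w: True, x: False}
  {o: True, w: False, x: False}
  {w: True, o: False, x: False}


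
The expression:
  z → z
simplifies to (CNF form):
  True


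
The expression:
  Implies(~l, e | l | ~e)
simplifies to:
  True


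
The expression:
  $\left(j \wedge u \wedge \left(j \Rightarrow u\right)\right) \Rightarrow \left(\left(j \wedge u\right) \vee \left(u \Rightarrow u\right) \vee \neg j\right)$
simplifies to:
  $\text{True}$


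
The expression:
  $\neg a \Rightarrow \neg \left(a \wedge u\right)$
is always true.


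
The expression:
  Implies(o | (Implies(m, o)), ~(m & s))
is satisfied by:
  {s: False, m: False, o: False}
  {o: True, s: False, m: False}
  {m: True, s: False, o: False}
  {o: True, m: True, s: False}
  {s: True, o: False, m: False}
  {o: True, s: True, m: False}
  {m: True, s: True, o: False}


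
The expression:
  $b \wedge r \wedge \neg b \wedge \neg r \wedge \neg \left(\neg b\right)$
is never true.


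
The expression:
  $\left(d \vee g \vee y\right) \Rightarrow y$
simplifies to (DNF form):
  $y \vee \left(\neg d \wedge \neg g\right)$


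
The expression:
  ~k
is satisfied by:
  {k: False}


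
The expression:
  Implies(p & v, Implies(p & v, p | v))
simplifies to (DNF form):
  True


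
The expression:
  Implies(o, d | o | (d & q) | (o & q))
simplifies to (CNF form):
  True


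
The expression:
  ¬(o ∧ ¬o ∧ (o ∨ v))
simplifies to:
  True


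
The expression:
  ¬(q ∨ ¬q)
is never true.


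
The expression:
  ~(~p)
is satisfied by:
  {p: True}


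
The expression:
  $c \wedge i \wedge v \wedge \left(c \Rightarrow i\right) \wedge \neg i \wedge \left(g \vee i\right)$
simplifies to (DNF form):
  $\text{False}$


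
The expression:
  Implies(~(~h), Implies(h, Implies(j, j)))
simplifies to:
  True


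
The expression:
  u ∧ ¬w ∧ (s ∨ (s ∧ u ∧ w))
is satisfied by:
  {u: True, s: True, w: False}


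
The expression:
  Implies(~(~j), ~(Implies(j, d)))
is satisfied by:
  {d: False, j: False}
  {j: True, d: False}
  {d: True, j: False}


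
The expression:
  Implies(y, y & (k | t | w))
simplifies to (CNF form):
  k | t | w | ~y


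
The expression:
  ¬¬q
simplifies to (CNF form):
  q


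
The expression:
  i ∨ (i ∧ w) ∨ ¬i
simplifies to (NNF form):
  True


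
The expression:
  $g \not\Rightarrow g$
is never true.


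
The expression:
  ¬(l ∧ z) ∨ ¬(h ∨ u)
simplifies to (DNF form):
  (¬h ∧ ¬u) ∨ ¬l ∨ ¬z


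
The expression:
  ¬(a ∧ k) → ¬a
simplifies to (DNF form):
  k ∨ ¬a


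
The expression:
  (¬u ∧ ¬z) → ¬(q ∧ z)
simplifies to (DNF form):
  True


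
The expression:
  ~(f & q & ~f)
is always true.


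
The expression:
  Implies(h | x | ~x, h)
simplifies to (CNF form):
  h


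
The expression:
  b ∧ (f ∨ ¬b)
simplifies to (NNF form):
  b ∧ f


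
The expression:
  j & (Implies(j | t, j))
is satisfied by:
  {j: True}


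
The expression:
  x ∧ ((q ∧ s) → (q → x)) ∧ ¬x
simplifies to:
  False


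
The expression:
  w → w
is always true.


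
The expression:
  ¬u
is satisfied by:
  {u: False}


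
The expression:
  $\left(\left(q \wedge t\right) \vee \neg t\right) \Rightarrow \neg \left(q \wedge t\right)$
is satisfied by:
  {t: False, q: False}
  {q: True, t: False}
  {t: True, q: False}


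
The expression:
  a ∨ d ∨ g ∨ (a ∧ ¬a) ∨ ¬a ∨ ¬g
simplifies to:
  True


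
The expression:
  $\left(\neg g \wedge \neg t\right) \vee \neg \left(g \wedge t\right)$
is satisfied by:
  {g: False, t: False}
  {t: True, g: False}
  {g: True, t: False}


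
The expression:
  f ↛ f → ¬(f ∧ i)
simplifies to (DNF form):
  True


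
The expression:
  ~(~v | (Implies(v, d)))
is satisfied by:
  {v: True, d: False}


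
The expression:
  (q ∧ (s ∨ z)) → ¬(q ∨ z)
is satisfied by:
  {s: False, q: False, z: False}
  {z: True, s: False, q: False}
  {s: True, z: False, q: False}
  {z: True, s: True, q: False}
  {q: True, z: False, s: False}


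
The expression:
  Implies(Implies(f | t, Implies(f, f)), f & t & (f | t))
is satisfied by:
  {t: True, f: True}


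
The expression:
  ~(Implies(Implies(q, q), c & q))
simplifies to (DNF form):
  ~c | ~q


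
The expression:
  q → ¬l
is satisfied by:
  {l: False, q: False}
  {q: True, l: False}
  {l: True, q: False}


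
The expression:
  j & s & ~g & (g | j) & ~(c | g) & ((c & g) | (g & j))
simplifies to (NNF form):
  False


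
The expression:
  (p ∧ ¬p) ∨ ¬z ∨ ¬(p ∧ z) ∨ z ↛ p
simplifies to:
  ¬p ∨ ¬z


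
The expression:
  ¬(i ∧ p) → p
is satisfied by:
  {p: True}


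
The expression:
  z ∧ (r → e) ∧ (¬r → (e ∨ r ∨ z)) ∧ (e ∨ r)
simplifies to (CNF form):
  e ∧ z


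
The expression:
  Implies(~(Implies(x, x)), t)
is always true.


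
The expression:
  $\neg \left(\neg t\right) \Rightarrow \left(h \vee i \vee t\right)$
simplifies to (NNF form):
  $\text{True}$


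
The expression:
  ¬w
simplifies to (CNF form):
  ¬w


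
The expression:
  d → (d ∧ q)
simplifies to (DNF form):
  q ∨ ¬d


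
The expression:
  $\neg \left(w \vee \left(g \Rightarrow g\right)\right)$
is never true.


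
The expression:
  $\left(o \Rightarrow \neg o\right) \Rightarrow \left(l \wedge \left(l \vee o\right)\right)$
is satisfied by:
  {o: True, l: True}
  {o: True, l: False}
  {l: True, o: False}


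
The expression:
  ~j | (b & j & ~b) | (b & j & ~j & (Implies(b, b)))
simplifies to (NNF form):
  ~j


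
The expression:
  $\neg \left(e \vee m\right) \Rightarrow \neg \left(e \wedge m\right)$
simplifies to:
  $\text{True}$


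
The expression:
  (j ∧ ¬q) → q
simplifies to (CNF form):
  q ∨ ¬j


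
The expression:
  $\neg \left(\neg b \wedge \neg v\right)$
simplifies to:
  $b \vee v$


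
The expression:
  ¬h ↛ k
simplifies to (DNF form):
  k ∨ ¬h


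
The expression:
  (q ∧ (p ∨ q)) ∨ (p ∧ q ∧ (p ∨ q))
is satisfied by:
  {q: True}


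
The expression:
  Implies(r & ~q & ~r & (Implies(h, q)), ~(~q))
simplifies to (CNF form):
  True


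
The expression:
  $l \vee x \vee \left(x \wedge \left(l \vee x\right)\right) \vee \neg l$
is always true.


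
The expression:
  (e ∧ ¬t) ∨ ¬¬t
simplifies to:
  e ∨ t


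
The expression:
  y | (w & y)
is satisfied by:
  {y: True}


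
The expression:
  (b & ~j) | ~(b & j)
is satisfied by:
  {b: False, j: False}
  {j: True, b: False}
  {b: True, j: False}


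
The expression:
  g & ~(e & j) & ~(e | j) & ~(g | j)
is never true.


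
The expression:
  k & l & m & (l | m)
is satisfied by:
  {k: True, m: True, l: True}


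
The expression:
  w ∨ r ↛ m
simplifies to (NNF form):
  w ∨ (r ∧ ¬m)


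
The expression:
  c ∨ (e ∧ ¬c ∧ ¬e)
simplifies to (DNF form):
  c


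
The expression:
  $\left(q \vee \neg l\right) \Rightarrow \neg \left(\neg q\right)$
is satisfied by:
  {q: True, l: True}
  {q: True, l: False}
  {l: True, q: False}


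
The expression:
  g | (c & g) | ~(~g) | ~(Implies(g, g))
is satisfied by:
  {g: True}


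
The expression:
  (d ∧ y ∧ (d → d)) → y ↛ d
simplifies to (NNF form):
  ¬d ∨ ¬y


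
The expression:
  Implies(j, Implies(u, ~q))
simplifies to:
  ~j | ~q | ~u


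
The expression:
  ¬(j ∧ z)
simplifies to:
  ¬j ∨ ¬z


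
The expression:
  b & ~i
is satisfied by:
  {b: True, i: False}


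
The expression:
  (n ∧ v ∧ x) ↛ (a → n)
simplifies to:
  False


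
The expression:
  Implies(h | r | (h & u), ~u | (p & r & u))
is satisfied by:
  {p: True, h: False, u: False, r: False}
  {p: False, h: False, u: False, r: False}
  {r: True, p: True, h: False, u: False}
  {r: True, p: False, h: False, u: False}
  {h: True, p: True, r: False, u: False}
  {h: True, r: False, p: False, u: False}
  {r: True, h: True, p: True, u: False}
  {r: True, h: True, p: False, u: False}
  {u: True, p: True, h: False, r: False}
  {u: True, p: False, h: False, r: False}
  {r: True, u: True, p: True, h: False}
  {r: True, u: True, h: True, p: True}


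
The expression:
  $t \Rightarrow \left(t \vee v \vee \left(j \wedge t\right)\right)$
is always true.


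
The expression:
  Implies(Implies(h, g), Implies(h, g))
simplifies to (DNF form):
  True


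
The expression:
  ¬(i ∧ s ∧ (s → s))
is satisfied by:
  {s: False, i: False}
  {i: True, s: False}
  {s: True, i: False}
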